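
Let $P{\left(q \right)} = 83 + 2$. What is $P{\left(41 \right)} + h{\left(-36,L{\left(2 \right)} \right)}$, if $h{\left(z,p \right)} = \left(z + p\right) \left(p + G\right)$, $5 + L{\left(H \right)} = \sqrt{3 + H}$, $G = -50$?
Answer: $2345 - 96 \sqrt{5} \approx 2130.3$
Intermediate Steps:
$P{\left(q \right)} = 85$
$L{\left(H \right)} = -5 + \sqrt{3 + H}$
$h{\left(z,p \right)} = \left(-50 + p\right) \left(p + z\right)$ ($h{\left(z,p \right)} = \left(z + p\right) \left(p - 50\right) = \left(p + z\right) \left(-50 + p\right) = \left(-50 + p\right) \left(p + z\right)$)
$P{\left(41 \right)} + h{\left(-36,L{\left(2 \right)} \right)} = 85 + \left(\left(-5 + \sqrt{3 + 2}\right)^{2} - 50 \left(-5 + \sqrt{3 + 2}\right) - -1800 + \left(-5 + \sqrt{3 + 2}\right) \left(-36\right)\right) = 85 + \left(\left(-5 + \sqrt{5}\right)^{2} - 50 \left(-5 + \sqrt{5}\right) + 1800 + \left(-5 + \sqrt{5}\right) \left(-36\right)\right) = 85 + \left(\left(-5 + \sqrt{5}\right)^{2} + \left(250 - 50 \sqrt{5}\right) + 1800 + \left(180 - 36 \sqrt{5}\right)\right) = 85 + \left(2230 + \left(-5 + \sqrt{5}\right)^{2} - 86 \sqrt{5}\right) = 2315 + \left(-5 + \sqrt{5}\right)^{2} - 86 \sqrt{5}$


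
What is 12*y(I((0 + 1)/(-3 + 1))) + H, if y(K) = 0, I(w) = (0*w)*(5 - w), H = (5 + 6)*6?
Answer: 66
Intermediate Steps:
H = 66 (H = 11*6 = 66)
I(w) = 0 (I(w) = 0*(5 - w) = 0)
12*y(I((0 + 1)/(-3 + 1))) + H = 12*0 + 66 = 0 + 66 = 66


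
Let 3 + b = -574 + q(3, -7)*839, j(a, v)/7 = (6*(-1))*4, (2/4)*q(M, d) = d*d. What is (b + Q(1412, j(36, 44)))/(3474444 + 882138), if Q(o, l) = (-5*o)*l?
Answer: 422575/1452194 ≈ 0.29099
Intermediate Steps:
q(M, d) = 2*d**2 (q(M, d) = 2*(d*d) = 2*d**2)
j(a, v) = -168 (j(a, v) = 7*((6*(-1))*4) = 7*(-6*4) = 7*(-24) = -168)
b = 81645 (b = -3 + (-574 + (2*(-7)**2)*839) = -3 + (-574 + (2*49)*839) = -3 + (-574 + 98*839) = -3 + (-574 + 82222) = -3 + 81648 = 81645)
Q(o, l) = -5*l*o
(b + Q(1412, j(36, 44)))/(3474444 + 882138) = (81645 - 5*(-168)*1412)/(3474444 + 882138) = (81645 + 1186080)/4356582 = 1267725*(1/4356582) = 422575/1452194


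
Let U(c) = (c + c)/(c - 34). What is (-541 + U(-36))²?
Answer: 357172201/1225 ≈ 2.9157e+5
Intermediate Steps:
U(c) = 2*c/(-34 + c) (U(c) = (2*c)/(-34 + c) = 2*c/(-34 + c))
(-541 + U(-36))² = (-541 + 2*(-36)/(-34 - 36))² = (-541 + 2*(-36)/(-70))² = (-541 + 2*(-36)*(-1/70))² = (-541 + 36/35)² = (-18899/35)² = 357172201/1225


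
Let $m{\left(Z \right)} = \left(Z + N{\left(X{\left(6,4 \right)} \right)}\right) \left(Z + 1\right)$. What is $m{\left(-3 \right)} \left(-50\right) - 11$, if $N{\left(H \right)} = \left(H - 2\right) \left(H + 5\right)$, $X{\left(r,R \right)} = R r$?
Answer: $63489$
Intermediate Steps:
$N{\left(H \right)} = \left(-2 + H\right) \left(5 + H\right)$
$m{\left(Z \right)} = \left(1 + Z\right) \left(638 + Z\right)$ ($m{\left(Z \right)} = \left(Z + \left(-10 + \left(4 \cdot 6\right)^{2} + 3 \cdot 4 \cdot 6\right)\right) \left(Z + 1\right) = \left(Z + \left(-10 + 24^{2} + 3 \cdot 24\right)\right) \left(1 + Z\right) = \left(Z + \left(-10 + 576 + 72\right)\right) \left(1 + Z\right) = \left(Z + 638\right) \left(1 + Z\right) = \left(638 + Z\right) \left(1 + Z\right) = \left(1 + Z\right) \left(638 + Z\right)$)
$m{\left(-3 \right)} \left(-50\right) - 11 = \left(638 + \left(-3\right)^{2} + 639 \left(-3\right)\right) \left(-50\right) - 11 = \left(638 + 9 - 1917\right) \left(-50\right) - 11 = \left(-1270\right) \left(-50\right) - 11 = 63500 - 11 = 63489$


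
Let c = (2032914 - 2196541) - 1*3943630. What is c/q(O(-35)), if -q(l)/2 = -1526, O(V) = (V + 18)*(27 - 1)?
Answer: -586751/436 ≈ -1345.8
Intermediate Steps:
O(V) = 468 + 26*V (O(V) = (18 + V)*26 = 468 + 26*V)
q(l) = 3052 (q(l) = -2*(-1526) = 3052)
c = -4107257 (c = -163627 - 3943630 = -4107257)
c/q(O(-35)) = -4107257/3052 = -4107257*1/3052 = -586751/436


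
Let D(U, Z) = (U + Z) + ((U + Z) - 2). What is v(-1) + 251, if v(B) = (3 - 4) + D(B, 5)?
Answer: 256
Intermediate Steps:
D(U, Z) = -2 + 2*U + 2*Z (D(U, Z) = (U + Z) + (-2 + U + Z) = -2 + 2*U + 2*Z)
v(B) = 7 + 2*B (v(B) = (3 - 4) + (-2 + 2*B + 2*5) = -1 + (-2 + 2*B + 10) = -1 + (8 + 2*B) = 7 + 2*B)
v(-1) + 251 = (7 + 2*(-1)) + 251 = (7 - 2) + 251 = 5 + 251 = 256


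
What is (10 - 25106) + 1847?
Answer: -23249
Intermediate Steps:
(10 - 25106) + 1847 = -25096 + 1847 = -23249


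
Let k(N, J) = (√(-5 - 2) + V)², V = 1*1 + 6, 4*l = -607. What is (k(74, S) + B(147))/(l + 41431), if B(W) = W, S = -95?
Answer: 252/55039 + 56*I*√7/165117 ≈ 0.0045786 + 0.00089732*I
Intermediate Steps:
l = -607/4 (l = (¼)*(-607) = -607/4 ≈ -151.75)
V = 7 (V = 1 + 6 = 7)
k(N, J) = (7 + I*√7)² (k(N, J) = (√(-5 - 2) + 7)² = (√(-7) + 7)² = (I*√7 + 7)² = (7 + I*√7)²)
(k(74, S) + B(147))/(l + 41431) = ((7 + I*√7)² + 147)/(-607/4 + 41431) = (147 + (7 + I*√7)²)/(165117/4) = (147 + (7 + I*√7)²)*(4/165117) = 196/55039 + 4*(7 + I*√7)²/165117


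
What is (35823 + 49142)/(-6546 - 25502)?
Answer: -84965/32048 ≈ -2.6512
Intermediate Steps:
(35823 + 49142)/(-6546 - 25502) = 84965/(-32048) = 84965*(-1/32048) = -84965/32048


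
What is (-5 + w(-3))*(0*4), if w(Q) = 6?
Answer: 0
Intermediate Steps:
(-5 + w(-3))*(0*4) = (-5 + 6)*(0*4) = 1*0 = 0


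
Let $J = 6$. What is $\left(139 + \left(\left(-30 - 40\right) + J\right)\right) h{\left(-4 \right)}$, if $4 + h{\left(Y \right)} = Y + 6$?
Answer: $-150$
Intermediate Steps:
$h{\left(Y \right)} = 2 + Y$ ($h{\left(Y \right)} = -4 + \left(Y + 6\right) = -4 + \left(6 + Y\right) = 2 + Y$)
$\left(139 + \left(\left(-30 - 40\right) + J\right)\right) h{\left(-4 \right)} = \left(139 + \left(\left(-30 - 40\right) + 6\right)\right) \left(2 - 4\right) = \left(139 + \left(-70 + 6\right)\right) \left(-2\right) = \left(139 - 64\right) \left(-2\right) = 75 \left(-2\right) = -150$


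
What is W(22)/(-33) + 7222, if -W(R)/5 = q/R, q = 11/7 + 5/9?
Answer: 165160253/22869 ≈ 7222.0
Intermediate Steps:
q = 134/63 (q = 11*(1/7) + 5*(1/9) = 11/7 + 5/9 = 134/63 ≈ 2.1270)
W(R) = -670/(63*R)
W(22)/(-33) + 7222 = -670/63/22/(-33) + 7222 = -670/63*1/22*(-1/33) + 7222 = -335/693*(-1/33) + 7222 = 335/22869 + 7222 = 165160253/22869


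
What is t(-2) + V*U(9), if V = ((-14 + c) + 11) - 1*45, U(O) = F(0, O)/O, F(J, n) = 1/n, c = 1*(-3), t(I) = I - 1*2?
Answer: -125/27 ≈ -4.6296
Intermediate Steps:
t(I) = -2 + I (t(I) = I - 2 = -2 + I)
c = -3
U(O) = O**(-2) (U(O) = 1/(O*O) = O**(-2))
V = -51 (V = ((-14 - 3) + 11) - 1*45 = (-17 + 11) - 45 = -6 - 45 = -51)
t(-2) + V*U(9) = (-2 - 2) - 51/9**2 = -4 - 51*1/81 = -4 - 17/27 = -125/27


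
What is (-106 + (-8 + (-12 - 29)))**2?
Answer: 24025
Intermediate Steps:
(-106 + (-8 + (-12 - 29)))**2 = (-106 + (-8 - 41))**2 = (-106 - 49)**2 = (-155)**2 = 24025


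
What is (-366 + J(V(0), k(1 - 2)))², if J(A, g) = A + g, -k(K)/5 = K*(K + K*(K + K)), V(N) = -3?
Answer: 132496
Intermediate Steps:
k(K) = -5*K*(K + 2*K²) (k(K) = -5*K*(K + K*(K + K)) = -5*K*(K + K*(2*K)) = -5*K*(K + 2*K²))
(-366 + J(V(0), k(1 - 2)))² = (-366 + (-3 + (1 - 2)²*(-5 - 10*(1 - 2))))² = (-366 + (-3 + (-1)²*(-5 - 10*(-1))))² = (-366 + (-3 + 1*(-5 + 10)))² = (-366 + (-3 + 1*5))² = (-366 + (-3 + 5))² = (-366 + 2)² = (-364)² = 132496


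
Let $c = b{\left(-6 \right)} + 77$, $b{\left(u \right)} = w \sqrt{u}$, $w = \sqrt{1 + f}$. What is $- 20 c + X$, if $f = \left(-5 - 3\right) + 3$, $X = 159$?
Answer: $-1381 + 40 \sqrt{6} \approx -1283.0$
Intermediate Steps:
$f = -5$ ($f = -8 + 3 = -5$)
$w = 2 i$ ($w = \sqrt{1 - 5} = \sqrt{-4} = 2 i \approx 2.0 i$)
$b{\left(u \right)} = 2 i \sqrt{u}$
$c = 77 - 2 \sqrt{6}$ ($c = 2 i \sqrt{-6} + 77 = 2 i i \sqrt{6} + 77 = - 2 \sqrt{6} + 77 = 77 - 2 \sqrt{6} \approx 72.101$)
$- 20 c + X = - 20 \left(77 - 2 \sqrt{6}\right) + 159 = \left(-1540 + 40 \sqrt{6}\right) + 159 = -1381 + 40 \sqrt{6}$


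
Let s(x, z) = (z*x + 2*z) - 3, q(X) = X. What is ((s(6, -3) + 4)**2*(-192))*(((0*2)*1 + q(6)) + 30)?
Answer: -3656448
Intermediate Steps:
s(x, z) = -3 + 2*z + x*z (s(x, z) = (x*z + 2*z) - 3 = (2*z + x*z) - 3 = -3 + 2*z + x*z)
((s(6, -3) + 4)**2*(-192))*(((0*2)*1 + q(6)) + 30) = (((-3 + 2*(-3) + 6*(-3)) + 4)**2*(-192))*(((0*2)*1 + 6) + 30) = (((-3 - 6 - 18) + 4)**2*(-192))*((0*1 + 6) + 30) = ((-27 + 4)**2*(-192))*((0 + 6) + 30) = ((-23)**2*(-192))*(6 + 30) = (529*(-192))*36 = -101568*36 = -3656448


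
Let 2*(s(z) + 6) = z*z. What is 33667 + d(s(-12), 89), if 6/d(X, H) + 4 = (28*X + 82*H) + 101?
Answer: 103728029/3081 ≈ 33667.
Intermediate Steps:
s(z) = -6 + z**2/2 (s(z) = -6 + (z*z)/2 = -6 + z**2/2)
d(X, H) = 6/(97 + 28*X + 82*H) (d(X, H) = 6/(-4 + ((28*X + 82*H) + 101)) = 6/(-4 + (101 + 28*X + 82*H)) = 6/(97 + 28*X + 82*H))
33667 + d(s(-12), 89) = 33667 + 6/(97 + 28*(-6 + (1/2)*(-12)**2) + 82*89) = 33667 + 6/(97 + 28*(-6 + (1/2)*144) + 7298) = 33667 + 6/(97 + 28*(-6 + 72) + 7298) = 33667 + 6/(97 + 28*66 + 7298) = 33667 + 6/(97 + 1848 + 7298) = 33667 + 6/9243 = 33667 + 6*(1/9243) = 33667 + 2/3081 = 103728029/3081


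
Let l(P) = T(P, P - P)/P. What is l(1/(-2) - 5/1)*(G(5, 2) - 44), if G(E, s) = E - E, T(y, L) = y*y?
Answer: 242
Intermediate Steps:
T(y, L) = y²
G(E, s) = 0
l(P) = P (l(P) = P²/P = P)
l(1/(-2) - 5/1)*(G(5, 2) - 44) = (1/(-2) - 5/1)*(0 - 44) = (1*(-½) - 5*1)*(-44) = (-½ - 5)*(-44) = -11/2*(-44) = 242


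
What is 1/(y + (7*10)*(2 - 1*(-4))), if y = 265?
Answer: 1/685 ≈ 0.0014599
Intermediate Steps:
1/(y + (7*10)*(2 - 1*(-4))) = 1/(265 + (7*10)*(2 - 1*(-4))) = 1/(265 + 70*(2 + 4)) = 1/(265 + 70*6) = 1/(265 + 420) = 1/685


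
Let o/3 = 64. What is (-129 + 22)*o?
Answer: -20544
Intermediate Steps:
o = 192 (o = 3*64 = 192)
(-129 + 22)*o = (-129 + 22)*192 = -107*192 = -20544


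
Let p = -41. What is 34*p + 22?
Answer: -1372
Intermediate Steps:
34*p + 22 = 34*(-41) + 22 = -1394 + 22 = -1372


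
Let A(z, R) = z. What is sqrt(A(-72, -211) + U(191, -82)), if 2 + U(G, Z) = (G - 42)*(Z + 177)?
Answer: sqrt(14081) ≈ 118.66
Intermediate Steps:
U(G, Z) = -2 + (-42 + G)*(177 + Z) (U(G, Z) = -2 + (G - 42)*(Z + 177) = -2 + (-42 + G)*(177 + Z))
sqrt(A(-72, -211) + U(191, -82)) = sqrt(-72 + (-7436 - 42*(-82) + 177*191 + 191*(-82))) = sqrt(-72 + (-7436 + 3444 + 33807 - 15662)) = sqrt(-72 + 14153) = sqrt(14081)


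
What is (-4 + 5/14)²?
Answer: 2601/196 ≈ 13.270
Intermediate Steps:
(-4 + 5/14)² = (-51/14)² = 2601/196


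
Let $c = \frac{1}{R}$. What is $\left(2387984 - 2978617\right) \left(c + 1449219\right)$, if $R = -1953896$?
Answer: $- \frac{1672450109751742159}{1953896} \approx -8.5596 \cdot 10^{11}$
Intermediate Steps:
$c = - \frac{1}{1953896}$ ($c = \frac{1}{-1953896} = - \frac{1}{1953896} \approx -5.118 \cdot 10^{-7}$)
$\left(2387984 - 2978617\right) \left(c + 1449219\right) = \left(2387984 - 2978617\right) \left(- \frac{1}{1953896} + 1449219\right) = \left(-590633\right) \frac{2831623207223}{1953896} = - \frac{1672450109751742159}{1953896}$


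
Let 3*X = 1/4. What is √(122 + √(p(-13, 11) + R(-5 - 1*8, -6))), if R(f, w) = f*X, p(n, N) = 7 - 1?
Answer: √(4392 + 6*√177)/6 ≈ 11.145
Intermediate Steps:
X = 1/12 (X = (1/4)/3 = (1*(¼))/3 = (⅓)*(¼) = 1/12 ≈ 0.083333)
p(n, N) = 6
R(f, w) = f/12 (R(f, w) = f*(1/12) = f/12)
√(122 + √(p(-13, 11) + R(-5 - 1*8, -6))) = √(122 + √(6 + (-5 - 1*8)/12)) = √(122 + √(6 + (-5 - 8)/12)) = √(122 + √(6 + (1/12)*(-13))) = √(122 + √(6 - 13/12)) = √(122 + √(59/12)) = √(122 + √177/6)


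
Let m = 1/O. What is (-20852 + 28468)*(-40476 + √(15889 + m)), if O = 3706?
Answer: -308265216 + 224*√218226457310/109 ≈ -3.0731e+8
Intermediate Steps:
m = 1/3706 ≈ 0.00026983
(-20852 + 28468)*(-40476 + √(15889 + m)) = (-20852 + 28468)*(-40476 + √(15889 + 1/3706)) = 7616*(-40476 + √(58884635/3706)) = 7616*(-40476 + √218226457310/3706) = -308265216 + 224*√218226457310/109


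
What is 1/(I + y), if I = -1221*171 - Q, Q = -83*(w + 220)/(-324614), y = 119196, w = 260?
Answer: -162307/14541915585 ≈ -1.1161e-5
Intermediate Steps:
Q = 19920/162307 (Q = -83*(260 + 220)/(-324614) = -83*480*(-1/324614) = -39840*(-1/324614) = 19920/162307 ≈ 0.12273)
I = -33888260757/162307 (I = -1221*171 - 1*19920/162307 = -208791 - 19920/162307 = -33888260757/162307 ≈ -2.0879e+5)
1/(I + y) = 1/(-33888260757/162307 + 119196) = 1/(-14541915585/162307) = -162307/14541915585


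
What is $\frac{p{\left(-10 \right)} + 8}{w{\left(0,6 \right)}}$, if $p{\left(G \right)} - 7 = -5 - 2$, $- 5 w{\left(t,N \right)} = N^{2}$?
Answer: $- \frac{10}{9} \approx -1.1111$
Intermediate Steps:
$w{\left(t,N \right)} = - \frac{N^{2}}{5}$
$p{\left(G \right)} = 0$ ($p{\left(G \right)} = 7 - 7 = 0$)
$\frac{p{\left(-10 \right)} + 8}{w{\left(0,6 \right)}} = \frac{0 + 8}{\left(- \frac{1}{5}\right) 6^{2}} = \frac{8}{\left(- \frac{1}{5}\right) 36} = \frac{8}{- \frac{36}{5}} = 8 \left(- \frac{5}{36}\right) = - \frac{10}{9}$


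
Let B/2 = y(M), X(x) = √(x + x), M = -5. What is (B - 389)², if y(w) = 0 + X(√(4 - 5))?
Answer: 149765 - 1548*I ≈ 1.4977e+5 - 1548.0*I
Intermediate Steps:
X(x) = √2*√x (X(x) = √(2*x) = √2*√x)
y(w) = √2*√I (y(w) = 0 + √2*√(√(4 - 5)) = 0 + √2*√(√(-1)) = 0 + √2*√I = √2*√I)
B = 2 + 2*I (B = 2*(1 + I) = 2 + 2*I ≈ 2.0 + 2.0*I)
(B - 389)² = ((2 + 2*I) - 389)² = (-387 + 2*I)²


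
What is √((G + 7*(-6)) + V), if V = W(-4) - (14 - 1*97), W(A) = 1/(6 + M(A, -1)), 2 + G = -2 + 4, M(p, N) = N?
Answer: √1030/5 ≈ 6.4187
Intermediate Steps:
G = 0 (G = -2 + (-2 + 4) = -2 + 2 = 0)
W(A) = ⅕ (W(A) = 1/(6 - 1) = 1/5 = ⅕)
V = 416/5 (V = ⅕ - (14 - 1*97) = ⅕ - (14 - 97) = ⅕ - 1*(-83) = ⅕ + 83 = 416/5 ≈ 83.200)
√((G + 7*(-6)) + V) = √((0 + 7*(-6)) + 416/5) = √((0 - 42) + 416/5) = √(-42 + 416/5) = √(206/5) = √1030/5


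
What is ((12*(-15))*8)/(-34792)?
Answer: 180/4349 ≈ 0.041389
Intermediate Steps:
((12*(-15))*8)/(-34792) = -180*8*(-1/34792) = -1440*(-1/34792) = 180/4349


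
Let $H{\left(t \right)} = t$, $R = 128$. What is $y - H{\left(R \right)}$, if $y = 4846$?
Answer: $4718$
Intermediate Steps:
$y - H{\left(R \right)} = 4846 - 128 = 4718$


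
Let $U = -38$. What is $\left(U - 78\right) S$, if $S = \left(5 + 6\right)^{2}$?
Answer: $-14036$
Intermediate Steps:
$S = 121$ ($S = 11^{2} = 121$)
$\left(U - 78\right) S = \left(-38 - 78\right) 121 = \left(-116\right) 121 = -14036$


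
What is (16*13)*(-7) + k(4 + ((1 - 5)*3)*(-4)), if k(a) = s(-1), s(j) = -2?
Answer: -1458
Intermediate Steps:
k(a) = -2
(16*13)*(-7) + k(4 + ((1 - 5)*3)*(-4)) = (16*13)*(-7) - 2 = 208*(-7) - 2 = -1456 - 2 = -1458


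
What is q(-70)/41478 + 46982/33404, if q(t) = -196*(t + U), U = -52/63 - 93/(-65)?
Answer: 351447348253/202633925130 ≈ 1.7344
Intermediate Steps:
U = 2479/4095 (U = -52*1/63 - 93*(-1/65) = -52/63 + 93/65 = 2479/4095 ≈ 0.60537)
q(t) = -69412/585 - 196*t (q(t) = -196*(t + 2479/4095) = -196*(2479/4095 + t) = -69412/585 - 196*t)
q(-70)/41478 + 46982/33404 = (-69412/585 - 196*(-70))/41478 + 46982/33404 = (-69412/585 + 13720)*(1/41478) + 46982*(1/33404) = (7956788/585)*(1/41478) + 23491/16702 = 3978394/12132315 + 23491/16702 = 351447348253/202633925130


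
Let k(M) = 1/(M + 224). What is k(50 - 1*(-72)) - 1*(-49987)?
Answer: 17295503/346 ≈ 49987.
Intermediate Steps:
k(M) = 1/(224 + M)
k(50 - 1*(-72)) - 1*(-49987) = 1/(224 + (50 - 1*(-72))) - 1*(-49987) = 1/(224 + (50 + 72)) + 49987 = 1/(224 + 122) + 49987 = 1/346 + 49987 = 17295503/346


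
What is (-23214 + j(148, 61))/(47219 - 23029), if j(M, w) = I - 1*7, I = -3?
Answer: -11612/12095 ≈ -0.96007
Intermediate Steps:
j(M, w) = -10 (j(M, w) = -3 - 1*7 = -3 - 7 = -10)
(-23214 + j(148, 61))/(47219 - 23029) = (-23214 - 10)/(47219 - 23029) = -23224/24190 = -23224*1/24190 = -11612/12095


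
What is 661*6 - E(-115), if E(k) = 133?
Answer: 3833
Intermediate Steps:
661*6 - E(-115) = 661*6 - 1*133 = 3966 - 133 = 3833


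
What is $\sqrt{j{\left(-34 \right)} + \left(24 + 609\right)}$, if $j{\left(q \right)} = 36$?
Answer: $\sqrt{669} \approx 25.865$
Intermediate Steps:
$\sqrt{j{\left(-34 \right)} + \left(24 + 609\right)} = \sqrt{36 + \left(24 + 609\right)} = \sqrt{36 + 633} = \sqrt{669}$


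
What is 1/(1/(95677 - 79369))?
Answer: 16308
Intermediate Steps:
1/(1/(95677 - 79369)) = 1/(1/16308) = 16308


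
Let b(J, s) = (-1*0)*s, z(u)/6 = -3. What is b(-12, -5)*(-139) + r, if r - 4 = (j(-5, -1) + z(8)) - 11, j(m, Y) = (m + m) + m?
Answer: -40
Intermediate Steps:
z(u) = -18 (z(u) = 6*(-3) = -18)
b(J, s) = 0 (b(J, s) = 0*s = 0)
j(m, Y) = 3*m (j(m, Y) = 2*m + m = 3*m)
r = -40 (r = 4 + ((3*(-5) - 18) - 11) = 4 + ((-15 - 18) - 11) = 4 + (-33 - 11) = 4 - 44 = -40)
b(-12, -5)*(-139) + r = 0*(-139) - 40 = 0 - 40 = -40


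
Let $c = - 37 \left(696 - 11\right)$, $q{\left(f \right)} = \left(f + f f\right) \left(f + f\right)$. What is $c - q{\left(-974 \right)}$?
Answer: $1846098151$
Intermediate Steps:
$q{\left(f \right)} = 2 f \left(f + f^{2}\right)$ ($q{\left(f \right)} = \left(f + f^{2}\right) 2 f = 2 f \left(f + f^{2}\right)$)
$c = -25345$ ($c = \left(-37\right) 685 = -25345$)
$c - q{\left(-974 \right)} = -25345 - 2 \left(-974\right)^{2} \left(1 - 974\right) = -25345 - 2 \cdot 948676 \left(-973\right) = -25345 - -1846123496 = -25345 + 1846123496 = 1846098151$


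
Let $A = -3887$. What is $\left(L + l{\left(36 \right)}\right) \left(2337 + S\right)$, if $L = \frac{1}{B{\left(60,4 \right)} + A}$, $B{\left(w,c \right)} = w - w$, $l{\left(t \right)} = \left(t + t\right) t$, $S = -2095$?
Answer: $\frac{2438174926}{3887} \approx 6.2726 \cdot 10^{5}$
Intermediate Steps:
$l{\left(t \right)} = 2 t^{2}$ ($l{\left(t \right)} = 2 t t = 2 t^{2}$)
$B{\left(w,c \right)} = 0$
$L = - \frac{1}{3887}$ ($L = \frac{1}{0 - 3887} = \frac{1}{-3887} = - \frac{1}{3887} \approx -0.00025727$)
$\left(L + l{\left(36 \right)}\right) \left(2337 + S\right) = \left(- \frac{1}{3887} + 2 \cdot 36^{2}\right) \left(2337 - 2095\right) = \left(- \frac{1}{3887} + 2 \cdot 1296\right) 242 = \left(- \frac{1}{3887} + 2592\right) 242 = \frac{10075103}{3887} \cdot 242 = \frac{2438174926}{3887}$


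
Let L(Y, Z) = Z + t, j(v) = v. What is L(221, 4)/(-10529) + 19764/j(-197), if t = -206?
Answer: -208055362/2074213 ≈ -100.31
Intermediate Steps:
L(Y, Z) = -206 + Z (L(Y, Z) = Z - 206 = -206 + Z)
L(221, 4)/(-10529) + 19764/j(-197) = (-206 + 4)/(-10529) + 19764/(-197) = -202*(-1/10529) + 19764*(-1/197) = 202/10529 - 19764/197 = -208055362/2074213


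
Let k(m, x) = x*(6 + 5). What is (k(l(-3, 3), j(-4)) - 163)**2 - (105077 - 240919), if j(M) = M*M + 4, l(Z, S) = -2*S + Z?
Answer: 139091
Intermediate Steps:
l(Z, S) = Z - 2*S
j(M) = 4 + M**2 (j(M) = M**2 + 4 = 4 + M**2)
k(m, x) = 11*x (k(m, x) = x*11 = 11*x)
(k(l(-3, 3), j(-4)) - 163)**2 - (105077 - 240919) = (11*(4 + (-4)**2) - 163)**2 - (105077 - 240919) = (11*(4 + 16) - 163)**2 - 1*(-135842) = (11*20 - 163)**2 + 135842 = (220 - 163)**2 + 135842 = 57**2 + 135842 = 3249 + 135842 = 139091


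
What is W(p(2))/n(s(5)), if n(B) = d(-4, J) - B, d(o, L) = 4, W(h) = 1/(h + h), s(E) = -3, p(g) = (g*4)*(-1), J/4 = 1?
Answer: -1/112 ≈ -0.0089286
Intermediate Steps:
J = 4 (J = 4*1 = 4)
p(g) = -4*g (p(g) = (4*g)*(-1) = -4*g)
W(h) = 1/(2*h)
n(B) = 4 - B
W(p(2))/n(s(5)) = (1/(2*((-4*2))))/(4 - 1*(-3)) = ((½)/(-8))/(4 + 3) = ((½)*(-⅛))/7 = -1/16*⅐ = -1/112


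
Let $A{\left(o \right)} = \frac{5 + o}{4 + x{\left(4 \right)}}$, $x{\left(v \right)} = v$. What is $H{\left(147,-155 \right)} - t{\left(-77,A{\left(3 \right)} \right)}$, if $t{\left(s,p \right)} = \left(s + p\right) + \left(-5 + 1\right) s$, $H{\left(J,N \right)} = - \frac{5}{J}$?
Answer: $- \frac{34109}{147} \approx -232.03$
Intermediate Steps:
$A{\left(o \right)} = \frac{5}{8} + \frac{o}{8}$ ($A{\left(o \right)} = \frac{5 + o}{4 + 4} = \frac{5 + o}{8} = \left(5 + o\right) \frac{1}{8} = \frac{5}{8} + \frac{o}{8}$)
$t{\left(s,p \right)} = p - 3 s$ ($t{\left(s,p \right)} = \left(p + s\right) - 4 s = p - 3 s$)
$H{\left(147,-155 \right)} - t{\left(-77,A{\left(3 \right)} \right)} = - \frac{5}{147} - \left(\left(\frac{5}{8} + \frac{1}{8} \cdot 3\right) - -231\right) = \left(-5\right) \frac{1}{147} - \left(\left(\frac{5}{8} + \frac{3}{8}\right) + 231\right) = - \frac{5}{147} - \left(1 + 231\right) = - \frac{5}{147} - 232 = - \frac{34109}{147}$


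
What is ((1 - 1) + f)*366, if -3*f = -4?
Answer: 488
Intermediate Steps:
f = 4/3 (f = -1/3*(-4) = 4/3 ≈ 1.3333)
((1 - 1) + f)*366 = ((1 - 1) + 4/3)*366 = (0 + 4/3)*366 = (4/3)*366 = 488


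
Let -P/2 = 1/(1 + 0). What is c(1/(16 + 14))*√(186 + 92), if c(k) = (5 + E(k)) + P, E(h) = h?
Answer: 91*√278/30 ≈ 50.576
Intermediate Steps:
P = -2 (P = -2/(1 + 0) = -2/1 = -2*1 = -2)
c(k) = 3 + k (c(k) = (5 + k) - 2 = 3 + k)
c(1/(16 + 14))*√(186 + 92) = (3 + 1/(16 + 14))*√(186 + 92) = (3 + 1/30)*√278 = 91*√278/30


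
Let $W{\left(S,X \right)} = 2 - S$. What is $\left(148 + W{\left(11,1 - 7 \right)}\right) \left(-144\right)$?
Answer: $-20016$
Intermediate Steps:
$\left(148 + W{\left(11,1 - 7 \right)}\right) \left(-144\right) = \left(148 + \left(2 - 11\right)\right) \left(-144\right) = \left(148 - 9\right) \left(-144\right) = 139 \left(-144\right) = -20016$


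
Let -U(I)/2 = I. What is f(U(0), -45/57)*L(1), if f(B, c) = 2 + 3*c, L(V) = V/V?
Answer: -7/19 ≈ -0.36842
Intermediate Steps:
U(I) = -2*I
L(V) = 1
f(U(0), -45/57)*L(1) = (2 + 3*(-45/57))*1 = (2 + 3*(-45*1/57))*1 = (2 + 3*(-15/19))*1 = (2 - 45/19)*1 = -7/19*1 = -7/19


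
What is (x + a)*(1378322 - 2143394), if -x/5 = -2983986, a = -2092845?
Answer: -9813643575120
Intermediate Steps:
x = 14919930 (x = -5*(-2983986) = 14919930)
(x + a)*(1378322 - 2143394) = (14919930 - 2092845)*(1378322 - 2143394) = 12827085*(-765072) = -9813643575120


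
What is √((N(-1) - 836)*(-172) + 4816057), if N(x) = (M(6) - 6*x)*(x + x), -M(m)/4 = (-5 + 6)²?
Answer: √4960537 ≈ 2227.2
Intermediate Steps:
M(m) = -4 (M(m) = -4*(-5 + 6)² = -4*1² = -4*1 = -4)
N(x) = 2*x*(-4 - 6*x) (N(x) = (-4 - 6*x)*(x + x) = (-4 - 6*x)*(2*x) = 2*x*(-4 - 6*x))
√((N(-1) - 836)*(-172) + 4816057) = √((-4*(-1)*(2 + 3*(-1)) - 836)*(-172) + 4816057) = √((-4*(-1)*(2 - 3) - 836)*(-172) + 4816057) = √((-4*(-1)*(-1) - 836)*(-172) + 4816057) = √((-4 - 836)*(-172) + 4816057) = √(-840*(-172) + 4816057) = √(144480 + 4816057) = √4960537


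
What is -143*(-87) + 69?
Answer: 12510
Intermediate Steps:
-143*(-87) + 69 = 12441 + 69 = 12510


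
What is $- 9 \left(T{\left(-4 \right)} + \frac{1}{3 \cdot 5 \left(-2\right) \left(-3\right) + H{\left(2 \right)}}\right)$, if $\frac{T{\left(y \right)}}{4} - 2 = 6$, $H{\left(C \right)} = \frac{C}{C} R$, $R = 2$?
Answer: $- \frac{26505}{92} \approx -288.1$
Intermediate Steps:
$H{\left(C \right)} = 2$ ($H{\left(C \right)} = \frac{C}{C} 2 = 1 \cdot 2 = 2$)
$T{\left(y \right)} = 32$ ($T{\left(y \right)} = 8 + 4 \cdot 6 = 8 + 24 = 32$)
$- 9 \left(T{\left(-4 \right)} + \frac{1}{3 \cdot 5 \left(-2\right) \left(-3\right) + H{\left(2 \right)}}\right) = - 9 \left(32 + \frac{1}{3 \cdot 5 \left(-2\right) \left(-3\right) + 2}\right) = - 9 \left(32 + \frac{1}{3 \left(-10\right) \left(-3\right) + 2}\right) = - 9 \left(32 + \frac{1}{\left(-30\right) \left(-3\right) + 2}\right) = - 9 \left(32 + \frac{1}{90 + 2}\right) = - 9 \left(32 + \frac{1}{92}\right) = \left(-9\right) \frac{2945}{92} = - \frac{26505}{92}$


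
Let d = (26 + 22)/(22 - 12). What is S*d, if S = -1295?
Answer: -6216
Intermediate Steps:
d = 24/5 (d = 48/10 = 48*(⅒) = 24/5 ≈ 4.8000)
S*d = -1295*24/5 = -6216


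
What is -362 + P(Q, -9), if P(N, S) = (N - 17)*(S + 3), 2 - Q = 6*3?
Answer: -164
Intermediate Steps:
Q = -16 (Q = 2 - 6*3 = 2 - 1*18 = 2 - 18 = -16)
P(N, S) = (-17 + N)*(3 + S)
-362 + P(Q, -9) = -362 + (-51 - 17*(-9) + 3*(-16) - 16*(-9)) = -362 + (-51 + 153 - 48 + 144) = -362 + 198 = -164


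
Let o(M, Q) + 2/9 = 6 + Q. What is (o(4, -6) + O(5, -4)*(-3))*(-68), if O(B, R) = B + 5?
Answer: 18496/9 ≈ 2055.1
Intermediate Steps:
O(B, R) = 5 + B
o(M, Q) = 52/9 + Q (o(M, Q) = -2/9 + (6 + Q) = 52/9 + Q)
(o(4, -6) + O(5, -4)*(-3))*(-68) = ((52/9 - 6) + (5 + 5)*(-3))*(-68) = (-2/9 + 10*(-3))*(-68) = (-2/9 - 30)*(-68) = -272/9*(-68) = 18496/9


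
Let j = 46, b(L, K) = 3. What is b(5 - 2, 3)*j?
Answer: 138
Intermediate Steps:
b(5 - 2, 3)*j = 3*46 = 138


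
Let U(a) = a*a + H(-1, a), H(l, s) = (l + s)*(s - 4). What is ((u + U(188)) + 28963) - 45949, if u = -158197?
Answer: -105431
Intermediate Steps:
H(l, s) = (-4 + s)*(l + s) (H(l, s) = (l + s)*(-4 + s) = (-4 + s)*(l + s))
U(a) = 4 - 5*a + 2*a**2 (U(a) = a*a + (a**2 - 4*(-1) - 4*a - a) = a**2 + (a**2 + 4 - 4*a - a) = a**2 + (4 + a**2 - 5*a) = 4 - 5*a + 2*a**2)
((u + U(188)) + 28963) - 45949 = ((-158197 + (4 - 5*188 + 2*188**2)) + 28963) - 45949 = ((-158197 + (4 - 940 + 2*35344)) + 28963) - 45949 = ((-158197 + (4 - 940 + 70688)) + 28963) - 45949 = ((-158197 + 69752) + 28963) - 45949 = (-88445 + 28963) - 45949 = -59482 - 45949 = -105431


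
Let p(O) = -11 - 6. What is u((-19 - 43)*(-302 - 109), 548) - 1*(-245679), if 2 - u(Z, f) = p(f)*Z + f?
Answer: 678327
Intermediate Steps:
p(O) = -17
u(Z, f) = 2 - f + 17*Z (u(Z, f) = 2 - (-17*Z + f) = 2 - (f - 17*Z) = 2 + (-f + 17*Z) = 2 - f + 17*Z)
u((-19 - 43)*(-302 - 109), 548) - 1*(-245679) = (2 - 1*548 + 17*((-19 - 43)*(-302 - 109))) - 1*(-245679) = (2 - 548 + 17*(-62*(-411))) + 245679 = (2 - 548 + 17*25482) + 245679 = (2 - 548 + 433194) + 245679 = 432648 + 245679 = 678327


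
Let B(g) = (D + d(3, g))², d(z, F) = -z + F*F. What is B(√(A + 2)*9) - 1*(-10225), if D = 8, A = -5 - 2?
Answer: 170225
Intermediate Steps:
A = -7
d(z, F) = F² - z (d(z, F) = -z + F² = F² - z)
B(g) = (5 + g²)² (B(g) = (8 + (g² - 1*3))² = (8 + (g² - 3))² = (8 + (-3 + g²))² = (5 + g²)²)
B(√(A + 2)*9) - 1*(-10225) = (5 + (√(-7 + 2)*9)²)² - 1*(-10225) = (5 + (√(-5)*9)²)² + 10225 = (5 + ((I*√5)*9)²)² + 10225 = (5 + (9*I*√5)²)² + 10225 = (5 - 405)² + 10225 = (-400)² + 10225 = 160000 + 10225 = 170225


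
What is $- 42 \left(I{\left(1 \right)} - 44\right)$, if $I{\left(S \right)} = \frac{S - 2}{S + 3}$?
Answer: $\frac{3717}{2} \approx 1858.5$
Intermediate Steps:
$I{\left(S \right)} = \frac{-2 + S}{3 + S}$
$- 42 \left(I{\left(1 \right)} - 44\right) = - 42 \left(\frac{-2 + 1}{3 + 1} - 44\right) = - 42 \left(\frac{1}{4} \left(-1\right) - 44\right) = - 42 \left(- \frac{1}{4} - 44\right) = \left(-42\right) \left(- \frac{177}{4}\right) = \frac{3717}{2}$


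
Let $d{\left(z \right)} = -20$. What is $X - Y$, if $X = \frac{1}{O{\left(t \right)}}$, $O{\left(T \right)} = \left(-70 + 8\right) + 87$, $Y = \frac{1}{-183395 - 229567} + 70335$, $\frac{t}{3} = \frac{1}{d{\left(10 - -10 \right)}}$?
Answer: $- \frac{726141643763}{10324050} \approx -70335.0$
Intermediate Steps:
$t = - \frac{3}{20}$ ($t = \frac{3}{-20} = 3 \left(- \frac{1}{20}\right) = - \frac{3}{20} \approx -0.15$)
$Y = \frac{29045682269}{412962}$ ($Y = \frac{1}{-412962} + 70335 = - \frac{1}{412962} + 70335 = \frac{29045682269}{412962} \approx 70335.0$)
$O{\left(T \right)} = 25$ ($O{\left(T \right)} = -62 + 87 = 25$)
$X = \frac{1}{25} \approx 0.04$
$X - Y = \frac{1}{25} - \frac{29045682269}{412962} = - \frac{726141643763}{10324050}$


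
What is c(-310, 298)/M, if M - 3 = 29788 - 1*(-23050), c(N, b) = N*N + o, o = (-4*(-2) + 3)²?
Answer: 96221/52841 ≈ 1.8210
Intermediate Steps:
o = 121 (o = (8 + 3)² = 11² = 121)
c(N, b) = 121 + N² (c(N, b) = N*N + 121 = N² + 121 = 121 + N²)
M = 52841 (M = 3 + (29788 - 1*(-23050)) = 3 + (29788 + 23050) = 3 + 52838 = 52841)
c(-310, 298)/M = (121 + (-310)²)/52841 = (121 + 96100)*(1/52841) = 96221*(1/52841) = 96221/52841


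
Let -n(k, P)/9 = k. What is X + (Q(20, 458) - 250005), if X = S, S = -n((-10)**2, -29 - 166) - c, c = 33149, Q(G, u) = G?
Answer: -282234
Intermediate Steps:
n(k, P) = -9*k
S = -32249 (S = -(-9)*(-10)**2 - 1*33149 = -(-9)*100 - 33149 = -1*(-900) - 33149 = 900 - 33149 = -32249)
X = -32249
X + (Q(20, 458) - 250005) = -32249 + (20 - 250005) = -32249 - 249985 = -282234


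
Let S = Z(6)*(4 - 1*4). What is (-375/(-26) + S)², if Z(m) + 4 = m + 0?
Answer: 140625/676 ≈ 208.03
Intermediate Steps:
Z(m) = -4 + m (Z(m) = -4 + (m + 0) = -4 + m)
S = 0 (S = (-4 + 6)*(4 - 1*4) = 2*(4 - 4) = 2*0 = 0)
(-375/(-26) + S)² = (-375/(-26) + 0)² = (-375*(-1/26) + 0)² = (375/26 + 0)² = (375/26)² = 140625/676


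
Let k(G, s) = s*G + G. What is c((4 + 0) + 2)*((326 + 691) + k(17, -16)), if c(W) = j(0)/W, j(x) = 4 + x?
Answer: 508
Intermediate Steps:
k(G, s) = G + G*s (k(G, s) = G*s + G = G + G*s)
c(W) = 4/W (c(W) = (4 + 0)/W = 4/W)
c((4 + 0) + 2)*((326 + 691) + k(17, -16)) = (4/((4 + 0) + 2))*((326 + 691) + 17*(1 - 16)) = (4/(4 + 2))*(1017 + 17*(-15)) = (4/6)*(1017 - 255) = (4*(⅙))*762 = (⅔)*762 = 508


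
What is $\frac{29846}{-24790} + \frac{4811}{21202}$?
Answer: $- \frac{256765101}{262798790} \approx -0.97704$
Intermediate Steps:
$\frac{29846}{-24790} + \frac{4811}{21202} = 29846 \left(- \frac{1}{24790}\right) + 4811 \cdot \frac{1}{21202} = - \frac{14923}{12395} + \frac{4811}{21202} = - \frac{256765101}{262798790}$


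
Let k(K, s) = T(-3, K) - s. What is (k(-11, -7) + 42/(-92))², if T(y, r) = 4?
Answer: 235225/2116 ≈ 111.16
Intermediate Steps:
k(K, s) = 4 - s
(k(-11, -7) + 42/(-92))² = ((4 - 1*(-7)) + 42/(-92))² = ((4 + 7) + 42*(-1/92))² = (11 - 21/46)² = (485/46)² = 235225/2116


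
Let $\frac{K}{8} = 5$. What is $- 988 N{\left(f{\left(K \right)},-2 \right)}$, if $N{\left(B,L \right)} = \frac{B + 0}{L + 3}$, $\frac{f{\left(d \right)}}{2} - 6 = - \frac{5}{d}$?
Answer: $-11609$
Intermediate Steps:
$K = 40$ ($K = 8 \cdot 5 = 40$)
$f{\left(d \right)} = 12 - \frac{10}{d}$ ($f{\left(d \right)} = 12 + 2 \left(- \frac{5}{d}\right) = 12 - \frac{10}{d}$)
$N{\left(B,L \right)} = \frac{B}{3 + L}$
$- 988 N{\left(f{\left(K \right)},-2 \right)} = - 988 \frac{12 - \frac{10}{40}}{3 - 2} = - 988 \frac{12 - \frac{1}{4}}{1} = - 988 \left(12 - \frac{1}{4}\right) 1 = - 988 \cdot \frac{47}{4} \cdot 1 = \left(-988\right) \frac{47}{4} = -11609$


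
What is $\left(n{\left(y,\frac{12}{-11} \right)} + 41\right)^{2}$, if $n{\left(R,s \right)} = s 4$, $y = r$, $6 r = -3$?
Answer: $\frac{162409}{121} \approx 1342.2$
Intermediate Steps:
$r = - \frac{1}{2}$ ($r = \frac{1}{6} \left(-3\right) = - \frac{1}{2} \approx -0.5$)
$y = - \frac{1}{2} \approx -0.5$
$n{\left(R,s \right)} = 4 s$
$\left(n{\left(y,\frac{12}{-11} \right)} + 41\right)^{2} = \left(4 \frac{12}{-11} + 41\right)^{2} = \left(4 \cdot 12 \left(- \frac{1}{11}\right) + 41\right)^{2} = \left(4 \left(- \frac{12}{11}\right) + 41\right)^{2} = \left(- \frac{48}{11} + 41\right)^{2} = \left(\frac{403}{11}\right)^{2} = \frac{162409}{121}$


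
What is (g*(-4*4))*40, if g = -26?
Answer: 16640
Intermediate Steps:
(g*(-4*4))*40 = -(-104)*4*40 = -26*(-16)*40 = 416*40 = 16640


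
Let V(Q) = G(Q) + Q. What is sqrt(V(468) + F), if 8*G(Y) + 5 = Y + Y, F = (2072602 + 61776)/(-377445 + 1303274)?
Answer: sqrt(8046056907993142)/3703316 ≈ 24.221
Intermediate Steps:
F = 2134378/925829 ≈ 2.3054
G(Y) = -5/8 + Y/4 (G(Y) = -5/8 + (Y + Y)/8 = -5/8 + (2*Y)/8 = -5/8 + Y/4)
V(Q) = -5/8 + 5*Q/4 (V(Q) = (-5/8 + Q/4) + Q = -5/8 + 5*Q/4)
sqrt(V(468) + F) = sqrt((-5/8 + (5/4)*468) + 2134378/925829) = sqrt((-5/8 + 585) + 2134378/925829) = sqrt(4675/8 + 2134378/925829) = sqrt(4345325599/7406632) = sqrt(8046056907993142)/3703316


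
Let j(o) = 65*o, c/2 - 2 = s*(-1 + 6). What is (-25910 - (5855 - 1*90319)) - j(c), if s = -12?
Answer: 66094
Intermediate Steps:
c = -116 (c = 4 + 2*(-12*(-1 + 6)) = 4 + 2*(-12*5) = 4 + 2*(-60) = 4 - 120 = -116)
(-25910 - (5855 - 1*90319)) - j(c) = (-25910 - (5855 - 1*90319)) - 65*(-116) = (-25910 - (5855 - 90319)) - 1*(-7540) = (-25910 - 1*(-84464)) + 7540 = (-25910 + 84464) + 7540 = 58554 + 7540 = 66094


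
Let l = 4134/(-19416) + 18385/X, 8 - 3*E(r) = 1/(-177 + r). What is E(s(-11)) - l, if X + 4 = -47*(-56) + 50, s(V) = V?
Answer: -608485466/152738391 ≈ -3.9838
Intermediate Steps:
X = 2678 (X = -4 + (-47*(-56) + 50) = -4 + (2632 + 50) = -4 + 2682 = 2678)
E(r) = 8/3 - 1/(3*(-177 + r))
l = 28824359/4333004 (l = 4134/(-19416) + 18385/2678 = 4134*(-1/19416) + 18385*(1/2678) = -689/3236 + 18385/2678 = 28824359/4333004 ≈ 6.6523)
E(s(-11)) - l = (-1417 + 8*(-11))/(3*(-177 - 11)) - 1*28824359/4333004 = (1/3)*(-1417 - 88)/(-188) - 28824359/4333004 = (1/3)*(-1/188)*(-1505) - 28824359/4333004 = 1505/564 - 28824359/4333004 = -608485466/152738391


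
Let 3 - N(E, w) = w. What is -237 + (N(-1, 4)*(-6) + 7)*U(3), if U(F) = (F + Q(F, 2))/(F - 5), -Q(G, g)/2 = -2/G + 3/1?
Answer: -1357/6 ≈ -226.17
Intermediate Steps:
N(E, w) = 3 - w
Q(G, g) = -6 + 4/G (Q(G, g) = -2*(-2/G + 3/1) = -2*(-2/G + 3*1) = -2*(-2/G + 3) = -2*(3 - 2/G) = -6 + 4/G)
U(F) = (-6 + F + 4/F)/(-5 + F) (U(F) = (F + (-6 + 4/F))/(F - 5) = (-6 + F + 4/F)/(-5 + F))
-237 + (N(-1, 4)*(-6) + 7)*U(3) = -237 + ((3 - 1*4)*(-6) + 7)*((4 + 3*(-6 + 3))/(3*(-5 + 3))) = -237 + ((3 - 4)*(-6) + 7)*((⅓)*(4 + 3*(-3))/(-2)) = -237 + (-1*(-6) + 7)*((⅓)*(-½)*(4 - 9)) = -237 + (6 + 7)*((⅓)*(-½)*(-5)) = -237 + 13*(⅚) = -237 + 65/6 = -1357/6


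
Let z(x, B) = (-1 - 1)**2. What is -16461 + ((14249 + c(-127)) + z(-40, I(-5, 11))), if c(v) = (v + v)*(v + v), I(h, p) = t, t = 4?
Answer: 62308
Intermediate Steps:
I(h, p) = 4
z(x, B) = 4 (z(x, B) = (-2)**2 = 4)
c(v) = 4*v**2 (c(v) = (2*v)*(2*v) = 4*v**2)
-16461 + ((14249 + c(-127)) + z(-40, I(-5, 11))) = -16461 + ((14249 + 4*(-127)**2) + 4) = -16461 + ((14249 + 4*16129) + 4) = -16461 + ((14249 + 64516) + 4) = -16461 + (78765 + 4) = -16461 + 78769 = 62308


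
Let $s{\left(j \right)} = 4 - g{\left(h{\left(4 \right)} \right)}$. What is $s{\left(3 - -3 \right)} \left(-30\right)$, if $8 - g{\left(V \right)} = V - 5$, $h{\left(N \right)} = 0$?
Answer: $270$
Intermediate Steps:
$g{\left(V \right)} = 13 - V$ ($g{\left(V \right)} = 8 - \left(V - 5\right) = 8 - \left(-5 + V\right) = 13 - V$)
$s{\left(j \right)} = -9$ ($s{\left(j \right)} = 4 - \left(13 - 0\right) = 4 - \left(13 + 0\right) = 4 - 13 = -9$)
$s{\left(3 - -3 \right)} \left(-30\right) = \left(-9\right) \left(-30\right) = 270$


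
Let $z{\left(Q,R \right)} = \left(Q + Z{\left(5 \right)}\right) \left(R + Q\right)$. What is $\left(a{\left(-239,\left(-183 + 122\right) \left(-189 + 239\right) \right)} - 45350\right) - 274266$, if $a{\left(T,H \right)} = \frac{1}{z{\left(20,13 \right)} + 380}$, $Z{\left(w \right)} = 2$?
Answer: $- \frac{353495295}{1106} \approx -3.1962 \cdot 10^{5}$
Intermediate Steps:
$z{\left(Q,R \right)} = \left(2 + Q\right) \left(Q + R\right)$ ($z{\left(Q,R \right)} = \left(Q + 2\right) \left(R + Q\right) = \left(2 + Q\right) \left(Q + R\right)$)
$a{\left(T,H \right)} = \frac{1}{1106}$ ($a{\left(T,H \right)} = \frac{1}{\left(20^{2} + 2 \cdot 20 + 2 \cdot 13 + 20 \cdot 13\right) + 380} = \frac{1}{\left(400 + 40 + 26 + 260\right) + 380} = \frac{1}{726 + 380} = \frac{1}{1106}$)
$\left(a{\left(-239,\left(-183 + 122\right) \left(-189 + 239\right) \right)} - 45350\right) - 274266 = \left(\frac{1}{1106} - 45350\right) - 274266 = - \frac{50157099}{1106} - 274266 = - \frac{353495295}{1106}$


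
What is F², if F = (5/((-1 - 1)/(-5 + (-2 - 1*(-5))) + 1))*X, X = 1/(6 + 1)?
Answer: 25/196 ≈ 0.12755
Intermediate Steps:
X = ⅐ (X = 1/7 = ⅐ ≈ 0.14286)
F = 5/14 (F = (5/((-1 - 1)/(-5 + (-2 - 1*(-5))) + 1))*(⅐) = (5/(-2/(-5 + (-2 + 5)) + 1))*(⅐) = (5/(-2/(-5 + 3) + 1))*(⅐) = (5/(-2/(-2) + 1))*(⅐) = (5/(-2*(-½) + 1))*(⅐) = (5/(1 + 1))*(⅐) = (5/2)*(⅐) = 5/14 ≈ 0.35714)
F² = (5/14)² = 25/196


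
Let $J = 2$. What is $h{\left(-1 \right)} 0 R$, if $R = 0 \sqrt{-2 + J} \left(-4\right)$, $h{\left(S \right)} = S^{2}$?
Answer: $0$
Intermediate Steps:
$R = 0$ ($R = 0 \sqrt{-2 + 2} \left(-4\right) = 0 \sqrt{0} \left(-4\right) = 0 \cdot 0 \left(-4\right) = 0 \left(-4\right) = 0$)
$h{\left(-1 \right)} 0 R = \left(-1\right)^{2} \cdot 0 \cdot 0 = 1 \cdot 0 \cdot 0 = 0 \cdot 0 = 0$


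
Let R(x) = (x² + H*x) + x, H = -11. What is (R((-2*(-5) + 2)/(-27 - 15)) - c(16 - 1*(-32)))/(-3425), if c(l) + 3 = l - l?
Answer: -291/167825 ≈ -0.0017339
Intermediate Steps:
R(x) = x² - 10*x (R(x) = (x² - 11*x) + x = x² - 10*x)
c(l) = -3 (c(l) = -3 + (l - l) = -3 + 0 = -3)
(R((-2*(-5) + 2)/(-27 - 15)) - c(16 - 1*(-32)))/(-3425) = (((-2*(-5) + 2)/(-27 - 15))*(-10 + (-2*(-5) + 2)/(-27 - 15)) - 1*(-3))/(-3425) = (((10 + 2)/(-42))*(-10 + (10 + 2)/(-42)) + 3)*(-1/3425) = ((12*(-1/42))*(-10 + 12*(-1/42)) + 3)*(-1/3425) = (-2*(-10 - 2/7)/7 + 3)*(-1/3425) = (-2/7*(-72/7) + 3)*(-1/3425) = (144/49 + 3)*(-1/3425) = (291/49)*(-1/3425) = -291/167825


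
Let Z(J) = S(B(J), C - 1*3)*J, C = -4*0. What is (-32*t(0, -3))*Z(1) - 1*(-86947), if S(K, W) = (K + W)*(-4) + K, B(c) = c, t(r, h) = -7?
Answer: 88963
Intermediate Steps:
C = 0
S(K, W) = -4*W - 3*K (S(K, W) = (-4*K - 4*W) + K = -4*W - 3*K)
Z(J) = J*(12 - 3*J) (Z(J) = (-4*(0 - 1*3) - 3*J)*J = (-4*(0 - 3) - 3*J)*J = (-4*(-3) - 3*J)*J = (12 - 3*J)*J = J*(12 - 3*J))
(-32*t(0, -3))*Z(1) - 1*(-86947) = (-32*(-7))*(3*1*(4 - 1*1)) - 1*(-86947) = 224*(3*1*(4 - 1)) + 86947 = 224*(3*1*3) + 86947 = 224*9 + 86947 = 2016 + 86947 = 88963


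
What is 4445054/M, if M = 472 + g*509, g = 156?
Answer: 2222527/39938 ≈ 55.649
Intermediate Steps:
M = 79876 (M = 472 + 156*509 = 472 + 79404 = 79876)
4445054/M = 4445054/79876 = 4445054*(1/79876) = 2222527/39938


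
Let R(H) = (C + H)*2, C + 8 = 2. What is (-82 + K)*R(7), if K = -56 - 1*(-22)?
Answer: -232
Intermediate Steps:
C = -6 (C = -8 + 2 = -6)
K = -34 (K = -56 + 22 = -34)
R(H) = -12 + 2*H (R(H) = (-6 + H)*2 = -12 + 2*H)
(-82 + K)*R(7) = (-82 - 34)*(-12 + 2*7) = -116*(-12 + 14) = -116*2 = -232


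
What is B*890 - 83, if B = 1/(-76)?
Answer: -3599/38 ≈ -94.711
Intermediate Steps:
B = -1/76 ≈ -0.013158
B*890 - 83 = -1/76*890 - 83 = -445/38 - 83 = -3599/38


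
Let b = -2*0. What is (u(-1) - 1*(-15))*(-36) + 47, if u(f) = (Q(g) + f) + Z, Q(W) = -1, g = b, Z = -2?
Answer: -349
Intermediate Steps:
b = 0
g = 0
u(f) = -3 + f (u(f) = (-1 + f) - 2 = -3 + f)
(u(-1) - 1*(-15))*(-36) + 47 = ((-3 - 1) - 1*(-15))*(-36) + 47 = (-4 + 15)*(-36) + 47 = 11*(-36) + 47 = -396 + 47 = -349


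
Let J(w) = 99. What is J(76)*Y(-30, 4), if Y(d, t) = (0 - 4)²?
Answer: 1584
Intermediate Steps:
Y(d, t) = 16 (Y(d, t) = (-4)² = 16)
J(76)*Y(-30, 4) = 99*16 = 1584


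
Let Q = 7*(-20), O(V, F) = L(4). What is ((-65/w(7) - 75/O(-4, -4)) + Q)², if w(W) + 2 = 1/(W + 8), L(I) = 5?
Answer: 12390400/841 ≈ 14733.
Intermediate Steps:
O(V, F) = 5
w(W) = -2 + 1/(8 + W) (w(W) = -2 + 1/(W + 8) = -2 + 1/(8 + W))
Q = -140
((-65/w(7) - 75/O(-4, -4)) + Q)² = ((-65*(8 + 7)/(-15 - 2*7) - 75/5) - 140)² = ((-65*15/(-15 - 14) - 75*⅕) - 140)² = ((-65/((1/15)*(-29)) - 15) - 140)² = ((-65/(-29/15) - 15) - 140)² = ((-65*(-15/29) - 15) - 140)² = ((975/29 - 15) - 140)² = (540/29 - 140)² = (-3520/29)² = 12390400/841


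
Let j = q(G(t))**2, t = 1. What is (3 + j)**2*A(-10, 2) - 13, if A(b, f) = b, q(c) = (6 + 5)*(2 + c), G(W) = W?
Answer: -11924653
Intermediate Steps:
q(c) = 22 + 11*c (q(c) = 11*(2 + c) = 22 + 11*c)
j = 1089 (j = (22 + 11*1)**2 = (22 + 11)**2 = 33**2 = 1089)
(3 + j)**2*A(-10, 2) - 13 = (3 + 1089)**2*(-10) - 13 = 1092**2*(-10) - 13 = 1192464*(-10) - 13 = -11924640 - 13 = -11924653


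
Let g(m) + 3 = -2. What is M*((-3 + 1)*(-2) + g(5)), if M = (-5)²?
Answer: -25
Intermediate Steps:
g(m) = -5 (g(m) = -3 - 2 = -5)
M = 25
M*((-3 + 1)*(-2) + g(5)) = 25*((-3 + 1)*(-2) - 5) = 25*(-2*(-2) - 5) = 25*(4 - 5) = 25*(-1) = -25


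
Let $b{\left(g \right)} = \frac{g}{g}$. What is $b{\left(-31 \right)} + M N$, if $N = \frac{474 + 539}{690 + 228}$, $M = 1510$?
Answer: $\frac{765274}{459} \approx 1667.3$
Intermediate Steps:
$b{\left(g \right)} = 1$
$N = \frac{1013}{918} \approx 1.1035$
$b{\left(-31 \right)} + M N = 1 + 1510 \cdot \frac{1013}{918} = 1 + \frac{764815}{459} = \frac{765274}{459}$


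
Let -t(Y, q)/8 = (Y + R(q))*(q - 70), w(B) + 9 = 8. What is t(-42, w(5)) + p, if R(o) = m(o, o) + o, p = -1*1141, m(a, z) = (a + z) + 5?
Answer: -23861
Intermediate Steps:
m(a, z) = 5 + a + z
w(B) = -1 (w(B) = -9 + 8 = -1)
p = -1141
R(o) = 5 + 3*o (R(o) = (5 + o + o) + o = (5 + 2*o) + o = 5 + 3*o)
t(Y, q) = -8*(-70 + q)*(5 + Y + 3*q) (t(Y, q) = -8*(Y + (5 + 3*q))*(q - 70) = -8*(5 + Y + 3*q)*(-70 + q) = -8*(-70 + q)*(5 + Y + 3*q))
t(-42, w(5)) + p = (2800 - 24*(-1)² + 560*(-42) + 1640*(-1) - 8*(-42)*(-1)) - 1141 = (2800 - 24*1 - 23520 - 1640 - 336) - 1141 = (2800 - 24 - 23520 - 1640 - 336) - 1141 = -22720 - 1141 = -23861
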